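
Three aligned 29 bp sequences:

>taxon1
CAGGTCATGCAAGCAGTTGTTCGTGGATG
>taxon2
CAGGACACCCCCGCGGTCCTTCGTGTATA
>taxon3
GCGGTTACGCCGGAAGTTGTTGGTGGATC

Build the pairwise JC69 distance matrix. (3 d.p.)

d(taxon1,taxon2) = 0.462, d(taxon1,taxon3) = 0.401, d(taxon2,taxon3) = 0.683

taxon1–taxon2: 10/29 sites differ → p ≈ 0.344828, d = −0.75 ln(1 − 0.459771) = 0.461822 ≈ 0.462.
taxon1–taxon3: 9/29 sites differ → p ≈ 0.310345, d = −0.75 ln(1 − 0.413793) = 0.400562 ≈ 0.401.
taxon2–taxon3: 13/29 sites differ → p ≈ 0.448276, d = −0.75 ln(1 − 0.597701) = 0.682920 ≈ 0.683.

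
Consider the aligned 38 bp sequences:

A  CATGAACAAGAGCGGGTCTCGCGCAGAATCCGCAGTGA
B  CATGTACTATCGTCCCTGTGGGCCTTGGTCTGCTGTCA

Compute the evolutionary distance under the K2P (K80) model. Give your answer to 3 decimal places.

Of 38 sites, 4 differences are transitions and 15 are transversions, so P = 4/38 ≈ 0.105263 and Q = 15/38 ≈ 0.394737.
Under the Kimura two-parameter model, d = −½ ln(1 − 2P − Q) − ¼ ln(1 − 2Q).
1 − 2P − Q = 0.394737, giving −½ ln(0.394737) = 0.464768.
1 − 2Q = 0.210526, giving −¼ ln(0.210526) = 0.389537.
d = 0.464768 + 0.389537 = 0.854305.

0.854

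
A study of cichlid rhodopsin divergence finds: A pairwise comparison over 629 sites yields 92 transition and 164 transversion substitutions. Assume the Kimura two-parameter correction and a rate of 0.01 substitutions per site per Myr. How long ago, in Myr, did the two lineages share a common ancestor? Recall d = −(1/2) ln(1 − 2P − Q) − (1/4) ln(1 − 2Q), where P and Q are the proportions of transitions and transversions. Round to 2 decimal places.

P = 92/629 ≈ 0.146264 and Q = 164/629 ≈ 0.260731.
Under the Kimura two-parameter model, d = −½ ln(1 − 2P − Q) − ¼ ln(1 − 2Q).
1 − 2P − Q = 0.446741, giving −½ ln(0.446741) = 0.402888.
1 − 2Q = 0.478538, giving −¼ ln(0.478538) = 0.184255.
d = 0.402888 + 0.184255 = 0.587143.
Under a molecular clock d = 2μt, so t = d/(2μ) = 0.587143 / (2 × 0.01) = 29.36 Myr.

29.36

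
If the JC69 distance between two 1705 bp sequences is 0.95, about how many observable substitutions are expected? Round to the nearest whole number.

Invert JC69: p = (3/4)(1 − e^(−4d/3)) = 0.75 × (1 − e^(-1.266667)) = 0.75 × (1 − 0.281769) = 0.538673.
Expected differing sites = pL ≈ 0.538673 × 1705 = 918.437465 ≈ 918.

918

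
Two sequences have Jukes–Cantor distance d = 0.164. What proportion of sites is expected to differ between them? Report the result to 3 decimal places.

0.147

p = (3/4)(1 − e^(−4d/3)) = 0.75 × (1 − e^(-0.218667)) = 0.75 × (1 − 0.803589) = 0.147308.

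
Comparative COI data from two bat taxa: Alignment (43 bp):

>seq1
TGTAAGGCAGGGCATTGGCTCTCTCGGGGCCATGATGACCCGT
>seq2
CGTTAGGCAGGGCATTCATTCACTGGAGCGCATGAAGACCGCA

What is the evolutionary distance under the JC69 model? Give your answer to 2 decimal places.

0.43

The sequences differ at 14 of 43 sites, so p = 14/43 ≈ 0.325581.
d = −(3/4) ln(1 − 4p/3) = −0.75 ln(1 − 0.434108) = −0.75 ln(0.565892)
  = −0.75 × (-0.569352) = 0.427014 substitutions/site.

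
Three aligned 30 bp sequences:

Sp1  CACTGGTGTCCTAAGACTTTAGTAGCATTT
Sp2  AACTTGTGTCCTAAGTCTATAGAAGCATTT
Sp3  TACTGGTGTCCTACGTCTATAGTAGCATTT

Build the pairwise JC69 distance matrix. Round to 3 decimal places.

Sp1–Sp2: 5/30 sites differ → p ≈ 0.166667, d = −0.75 ln(1 − 0.222223) = 0.188487 ≈ 0.188.
Sp1–Sp3: 4/30 sites differ → p ≈ 0.133333, d = −0.75 ln(1 − 0.177777) = 0.146808 ≈ 0.147.
Sp2–Sp3: 4/30 sites differ → p ≈ 0.133333, d = −0.75 ln(1 − 0.177777) = 0.146808 ≈ 0.147.

d(Sp1,Sp2) = 0.188, d(Sp1,Sp3) = 0.147, d(Sp2,Sp3) = 0.147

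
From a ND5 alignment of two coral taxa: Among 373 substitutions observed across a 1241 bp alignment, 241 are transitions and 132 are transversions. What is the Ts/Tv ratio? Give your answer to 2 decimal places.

1.83

R = 241/132 = 1.825757… ≈ 1.83 (to 2 d.p.).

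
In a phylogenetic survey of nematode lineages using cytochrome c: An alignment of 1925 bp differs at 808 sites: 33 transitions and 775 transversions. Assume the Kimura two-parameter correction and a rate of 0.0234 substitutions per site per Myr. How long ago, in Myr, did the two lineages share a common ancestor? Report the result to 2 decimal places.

P = 33/1925 ≈ 0.017143 and Q = 775/1925 ≈ 0.402597.
Under the Kimura two-parameter model, d = −½ ln(1 − 2P − Q) − ¼ ln(1 − 2Q).
1 − 2P − Q = 0.563117, giving −½ ln(0.563117) = 0.287134.
1 − 2Q = 0.194806, giving −¼ ln(0.194806) = 0.408938.
d = 0.287134 + 0.408938 = 0.696072.
Under a molecular clock d = 2μt, so t = d/(2μ) = 0.696072 / (2 × 0.0234) = 14.87 Myr.

14.87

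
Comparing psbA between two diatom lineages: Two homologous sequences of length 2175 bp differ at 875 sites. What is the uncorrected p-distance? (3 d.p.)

0.402

p = 875/2175 = 0.402298… ≈ 0.402 (to 3 d.p.).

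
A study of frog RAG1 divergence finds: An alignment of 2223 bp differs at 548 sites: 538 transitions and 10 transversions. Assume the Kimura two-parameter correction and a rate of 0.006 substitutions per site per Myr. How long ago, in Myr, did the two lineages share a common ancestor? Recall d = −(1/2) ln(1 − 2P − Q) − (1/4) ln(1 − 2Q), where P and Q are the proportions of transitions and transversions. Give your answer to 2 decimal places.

P = 538/2223 ≈ 0.242015 and Q = 10/2223 ≈ 0.004498.
Under the Kimura two-parameter model, d = −½ ln(1 − 2P − Q) − ¼ ln(1 − 2Q).
1 − 2P − Q = 0.511472, giving −½ ln(0.511472) = 0.335231.
1 − 2Q = 0.991004, giving −¼ ln(0.991004) = 0.002259.
d = 0.335231 + 0.002259 = 0.337490.
Under a molecular clock d = 2μt, so t = d/(2μ) = 0.337490 / (2 × 0.006) = 28.12 Myr.

28.12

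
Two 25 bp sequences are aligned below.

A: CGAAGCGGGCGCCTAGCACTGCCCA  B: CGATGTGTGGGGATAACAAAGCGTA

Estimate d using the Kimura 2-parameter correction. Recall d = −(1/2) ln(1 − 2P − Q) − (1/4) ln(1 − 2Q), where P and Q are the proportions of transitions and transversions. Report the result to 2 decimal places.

Of 25 sites, 3 differences are transitions and 8 are transversions, so P = 3/25 = 0.12 and Q = 8/25 = 0.32.
Under the Kimura two-parameter model, d = −½ ln(1 − 2P − Q) − ¼ ln(1 − 2Q).
1 − 2P − Q = 0.44, giving −½ ln(0.44) = 0.410490.
1 − 2Q = 0.36, giving −¼ ln(0.36) = 0.255413.
d = 0.410490 + 0.255413 = 0.665903.

0.67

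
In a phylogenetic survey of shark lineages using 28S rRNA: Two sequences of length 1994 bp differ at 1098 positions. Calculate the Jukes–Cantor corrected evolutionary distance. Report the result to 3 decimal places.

0.994

p = 1098/1994 ≈ 0.550652.
d = −(3/4) ln(1 − 4p/3) = −0.75 ln(1 − 0.734203) = −0.75 ln(0.265797)
  = −0.75 × (-1.325022) = 0.993767 substitutions/site.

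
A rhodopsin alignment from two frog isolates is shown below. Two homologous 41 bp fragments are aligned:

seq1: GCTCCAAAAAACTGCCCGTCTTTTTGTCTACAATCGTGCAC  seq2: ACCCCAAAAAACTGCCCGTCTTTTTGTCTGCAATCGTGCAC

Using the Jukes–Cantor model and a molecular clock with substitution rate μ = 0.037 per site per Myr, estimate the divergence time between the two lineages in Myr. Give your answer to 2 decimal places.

1.04

The sequences differ at 3 of 41 sites (1, 3, 30), so p = 3/41 ≈ 0.073171.
d = −(3/4) ln(1 − 4p/3) = −0.75 ln(1 − 0.097561) = −0.75 ln(0.902439)
  = −0.75 × (-0.102654) = 0.076991 substitutions/site.
Under a molecular clock d = 2μt, so t = d/(2μ) = 0.076991 / (2 × 0.037) = 1.04 Myr.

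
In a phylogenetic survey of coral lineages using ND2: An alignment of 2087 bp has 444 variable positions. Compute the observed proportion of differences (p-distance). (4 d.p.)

p = 444/2087 = 0.212745… ≈ 0.2127 (to 4 d.p.).

0.2127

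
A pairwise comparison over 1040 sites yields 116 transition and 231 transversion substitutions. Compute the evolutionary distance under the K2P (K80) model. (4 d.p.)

P = 116/1040 ≈ 0.111538 and Q = 231/1040 ≈ 0.222115.
Under the Kimura two-parameter model, d = −½ ln(1 − 2P − Q) − ¼ ln(1 − 2Q).
1 − 2P − Q = 0.554809, giving −½ ln(0.554809) = 0.294566.
1 − 2Q = 0.55577, giving −¼ ln(0.55577) = 0.146850.
d = 0.294566 + 0.146850 = 0.441416.

0.4414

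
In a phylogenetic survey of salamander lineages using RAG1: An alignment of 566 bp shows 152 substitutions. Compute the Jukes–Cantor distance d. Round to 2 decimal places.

p = 152/566 ≈ 0.268551.
d = −(3/4) ln(1 − 4p/3) = −0.75 ln(1 − 0.358068) = −0.75 ln(0.641932)
  = −0.75 × (-0.443273) = 0.332455 substitutions/site.

0.33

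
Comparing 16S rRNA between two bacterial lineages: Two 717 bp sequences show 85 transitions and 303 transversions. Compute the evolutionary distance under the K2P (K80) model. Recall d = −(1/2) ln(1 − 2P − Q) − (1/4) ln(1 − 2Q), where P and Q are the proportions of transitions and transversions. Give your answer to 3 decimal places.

P = 85/717 ≈ 0.11855 and Q = 303/717 ≈ 0.422594.
Under the Kimura two-parameter model, d = −½ ln(1 − 2P − Q) − ¼ ln(1 − 2Q).
1 − 2P − Q = 0.340306, giving −½ ln(0.340306) = 0.538955.
1 − 2Q = 0.154812, giving −¼ ln(0.154812) = 0.466386.
d = 0.538955 + 0.466386 = 1.005341.

1.005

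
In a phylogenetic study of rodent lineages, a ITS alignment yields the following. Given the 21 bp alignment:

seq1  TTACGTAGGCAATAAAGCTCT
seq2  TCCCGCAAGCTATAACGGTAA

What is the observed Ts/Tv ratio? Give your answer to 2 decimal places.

Transitions are A↔G and C↔T; transversions are all other mismatches.
Transitions: 3. Transversions: 6.
R = 3/6 = 0.50.

0.50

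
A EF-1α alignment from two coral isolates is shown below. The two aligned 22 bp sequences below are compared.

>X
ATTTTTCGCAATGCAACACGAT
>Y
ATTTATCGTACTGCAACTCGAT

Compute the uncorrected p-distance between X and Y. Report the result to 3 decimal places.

The sequences differ at 4 of 22 positions (sites 5, 9, 11, 18).
p = 4/22 = 0.181818… ≈ 0.182 (to 3 d.p.).

0.182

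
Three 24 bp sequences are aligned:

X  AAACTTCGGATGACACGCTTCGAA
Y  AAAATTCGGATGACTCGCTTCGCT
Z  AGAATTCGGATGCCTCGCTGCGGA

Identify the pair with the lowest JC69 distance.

X–Y: 4/24 differ, p = 0.167, d = 0.188.
X–Z: 6/24 differ, p = 0.250, d = 0.304.
Y–Z: 5/24 differ, p = 0.208, d = 0.244.
The smallest distance is between X and Y.

X and Y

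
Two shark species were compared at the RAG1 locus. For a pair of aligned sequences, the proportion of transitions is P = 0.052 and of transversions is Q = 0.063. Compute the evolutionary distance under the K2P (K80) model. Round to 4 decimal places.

Under the Kimura two-parameter model, d = −½ ln(1 − 2P − Q) − ¼ ln(1 − 2Q).
1 − 2P − Q = 0.833, giving −½ ln(0.833) = 0.091361.
1 − 2Q = 0.874, giving −¼ ln(0.874) = 0.033669.
d = 0.091361 + 0.033669 = 0.125030.

0.1250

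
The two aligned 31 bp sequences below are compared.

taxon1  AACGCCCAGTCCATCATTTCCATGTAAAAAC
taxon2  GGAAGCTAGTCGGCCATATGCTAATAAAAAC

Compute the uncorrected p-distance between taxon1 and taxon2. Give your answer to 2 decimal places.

The sequences differ at 14 of 31 positions.
p = 14/31 = 0.451612… ≈ 0.45 (to 2 d.p.).

0.45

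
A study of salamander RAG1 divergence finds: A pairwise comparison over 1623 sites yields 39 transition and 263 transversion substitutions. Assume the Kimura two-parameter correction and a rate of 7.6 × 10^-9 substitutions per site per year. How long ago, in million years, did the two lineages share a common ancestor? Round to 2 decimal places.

14.20

P = 39/1623 ≈ 0.02403 and Q = 263/1623 ≈ 0.162046.
Under the Kimura two-parameter model, d = −½ ln(1 − 2P − Q) − ¼ ln(1 − 2Q).
1 − 2P − Q = 0.789894, giving −½ ln(0.789894) = 0.117928.
1 − 2Q = 0.675908, giving −¼ ln(0.675908) = 0.097925.
d = 0.117928 + 0.097925 = 0.215853.
Under a molecular clock d = 2μt, so t = d/(2μ) = 0.215853 / (2 × 7.6 × 10^-9) = 14.20 million years.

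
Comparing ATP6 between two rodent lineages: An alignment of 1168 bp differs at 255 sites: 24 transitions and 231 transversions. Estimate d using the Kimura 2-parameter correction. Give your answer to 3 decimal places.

P = 24/1168 ≈ 0.020548 and Q = 231/1168 ≈ 0.197774.
Under the Kimura two-parameter model, d = −½ ln(1 − 2P − Q) − ¼ ln(1 − 2Q).
1 − 2P − Q = 0.76113, giving −½ ln(0.76113) = 0.136476.
1 − 2Q = 0.604452, giving −¼ ln(0.604452) = 0.125858.
d = 0.136476 + 0.125858 = 0.262334.

0.262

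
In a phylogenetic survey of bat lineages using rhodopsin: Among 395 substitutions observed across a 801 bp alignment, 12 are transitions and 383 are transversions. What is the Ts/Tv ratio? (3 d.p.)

R = 12/383 = 0.031331… ≈ 0.031 (to 3 d.p.).

0.031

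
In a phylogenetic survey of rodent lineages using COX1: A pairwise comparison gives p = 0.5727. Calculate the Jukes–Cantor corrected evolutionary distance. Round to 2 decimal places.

1.08

d = −(3/4) ln(1 − 4p/3) = −0.75 ln(1 − 0.7636) = −0.75 ln(0.2364)
  = −0.75 × (-1.442230) = 1.081673 substitutions/site.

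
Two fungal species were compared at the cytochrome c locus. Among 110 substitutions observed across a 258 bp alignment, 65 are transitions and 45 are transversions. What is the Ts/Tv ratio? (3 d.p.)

1.444

R = 65/45 = 1.444444… ≈ 1.444 (to 3 d.p.).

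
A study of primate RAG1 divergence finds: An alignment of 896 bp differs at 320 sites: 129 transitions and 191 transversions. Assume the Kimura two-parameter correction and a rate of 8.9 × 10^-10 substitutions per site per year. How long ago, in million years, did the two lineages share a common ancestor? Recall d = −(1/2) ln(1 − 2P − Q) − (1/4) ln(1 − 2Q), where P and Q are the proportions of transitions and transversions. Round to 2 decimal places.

P = 129/896 ≈ 0.143973 and Q = 191/896 ≈ 0.21317.
Under the Kimura two-parameter model, d = −½ ln(1 − 2P − Q) − ¼ ln(1 − 2Q).
1 − 2P − Q = 0.498884, giving −½ ln(0.498884) = 0.347691.
1 − 2Q = 0.57366, giving −¼ ln(0.57366) = 0.138930.
d = 0.347691 + 0.138930 = 0.486621.
Under a molecular clock d = 2μt, so t = d/(2μ) = 0.486621 / (2 × 8.9 × 10^-10) = 273.38 million years.

273.38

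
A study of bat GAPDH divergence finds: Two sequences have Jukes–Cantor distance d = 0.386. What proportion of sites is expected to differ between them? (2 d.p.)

0.30

p = (3/4)(1 − e^(−4d/3)) = 0.75 × (1 − e^(-0.514667)) = 0.75 × (1 − 0.597700) = 0.301725.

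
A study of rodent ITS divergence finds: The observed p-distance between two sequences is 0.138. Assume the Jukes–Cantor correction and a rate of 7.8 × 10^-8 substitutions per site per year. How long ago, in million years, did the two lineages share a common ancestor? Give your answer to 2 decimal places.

d = −(3/4) ln(1 − 4p/3) = −0.75 ln(1 − 0.184) = −0.75 ln(0.816)
  = −0.75 × (-0.203341) = 0.152506 substitutions/site.
Under a molecular clock d = 2μt, so t = d/(2μ) = 0.152506 / (2 × 7.8 × 10^-8) = 0.98 million years.

0.98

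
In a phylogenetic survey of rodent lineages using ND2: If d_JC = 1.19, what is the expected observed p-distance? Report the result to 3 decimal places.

0.597

p = (3/4)(1 − e^(−4d/3)) = 0.75 × (1 − e^(-1.586667)) = 0.75 × (1 − 0.204606) = 0.596546.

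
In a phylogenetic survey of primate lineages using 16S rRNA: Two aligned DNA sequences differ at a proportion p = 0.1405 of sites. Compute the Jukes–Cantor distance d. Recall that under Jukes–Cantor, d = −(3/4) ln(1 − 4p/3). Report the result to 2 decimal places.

d = −(3/4) ln(1 − 4p/3) = −0.75 ln(1 − 0.187333) = −0.75 ln(0.812667)
  = −0.75 × (-0.207434) = 0.155576 substitutions/site.

0.16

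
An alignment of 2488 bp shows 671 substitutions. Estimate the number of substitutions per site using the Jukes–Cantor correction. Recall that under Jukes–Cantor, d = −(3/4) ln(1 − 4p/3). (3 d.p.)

p = 671/2488 ≈ 0.269695.
d = −(3/4) ln(1 − 4p/3) = −0.75 ln(1 − 0.359593) = −0.75 ln(0.640407)
  = −0.75 × (-0.445651) = 0.334238 substitutions/site.

0.334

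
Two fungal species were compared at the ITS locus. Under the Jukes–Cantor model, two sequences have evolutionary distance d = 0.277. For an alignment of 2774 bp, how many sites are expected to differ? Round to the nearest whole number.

Invert JC69: p = (3/4)(1 − e^(−4d/3)) = 0.75 × (1 − e^(-0.369333)) = 0.75 × (1 − 0.691195) = 0.231604.
Expected differing sites = pL ≈ 0.231604 × 2774 = 642.469496 ≈ 642.

642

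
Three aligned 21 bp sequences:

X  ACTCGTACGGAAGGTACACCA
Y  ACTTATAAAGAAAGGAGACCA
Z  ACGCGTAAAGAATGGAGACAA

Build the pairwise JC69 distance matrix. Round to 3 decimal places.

X–Y: 7/21 sites differ → p ≈ 0.333333, d = −0.75 ln(1 − 0.444444) = 0.440839 ≈ 0.441.
X–Z: 7/21 sites differ → p ≈ 0.333333, d = −0.75 ln(1 − 0.444444) = 0.440839 ≈ 0.441.
Y–Z: 5/21 sites differ → p ≈ 0.238095, d = −0.75 ln(1 − 0.31746) = 0.286451 ≈ 0.286.

d(X,Y) = 0.441, d(X,Z) = 0.441, d(Y,Z) = 0.286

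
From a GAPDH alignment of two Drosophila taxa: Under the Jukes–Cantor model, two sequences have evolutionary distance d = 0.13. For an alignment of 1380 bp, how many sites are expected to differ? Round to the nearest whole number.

Invert JC69: p = (3/4)(1 − e^(−4d/3)) = 0.75 × (1 − e^(-0.173333)) = 0.75 × (1 − 0.840858) = 0.119357.
Expected differing sites = pL ≈ 0.119357 × 1380 = 164.71266 ≈ 165.

165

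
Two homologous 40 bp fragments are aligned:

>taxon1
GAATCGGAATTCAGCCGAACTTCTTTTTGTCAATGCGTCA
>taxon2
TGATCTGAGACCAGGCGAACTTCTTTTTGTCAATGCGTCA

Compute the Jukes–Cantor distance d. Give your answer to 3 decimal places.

The sequences differ at 7 of 40 sites (1, 2, 6, 9, 10, 11, 15), so p = 7/40 = 0.175.
d = −(3/4) ln(1 − 4p/3) = −0.75 ln(1 − 0.233333) = −0.75 ln(0.766667)
  = −0.75 × (-0.265703) = 0.199277 substitutions/site.

0.199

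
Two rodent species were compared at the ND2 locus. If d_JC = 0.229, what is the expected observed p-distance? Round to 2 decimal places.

p = (3/4)(1 − e^(−4d/3)) = 0.75 × (1 − e^(-0.305333)) = 0.75 × (1 − 0.736878) = 0.197342.

0.20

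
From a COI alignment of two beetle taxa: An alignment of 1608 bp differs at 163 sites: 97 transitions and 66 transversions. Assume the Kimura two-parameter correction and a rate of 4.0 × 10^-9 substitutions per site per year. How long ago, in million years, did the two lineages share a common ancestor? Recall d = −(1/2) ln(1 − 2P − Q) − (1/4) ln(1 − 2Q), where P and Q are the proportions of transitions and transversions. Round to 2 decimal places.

P = 97/1608 ≈ 0.060323 and Q = 66/1608 ≈ 0.041045.
Under the Kimura two-parameter model, d = −½ ln(1 − 2P − Q) − ¼ ln(1 − 2Q).
1 − 2P − Q = 0.838309, giving −½ ln(0.838309) = 0.088184.
1 − 2Q = 0.91791, giving −¼ ln(0.91791) = 0.021414.
d = 0.088184 + 0.021414 = 0.109598.
Under a molecular clock d = 2μt, so t = d/(2μ) = 0.109598 / (2 × 4.0 × 10^-9) = 13.70 million years.

13.70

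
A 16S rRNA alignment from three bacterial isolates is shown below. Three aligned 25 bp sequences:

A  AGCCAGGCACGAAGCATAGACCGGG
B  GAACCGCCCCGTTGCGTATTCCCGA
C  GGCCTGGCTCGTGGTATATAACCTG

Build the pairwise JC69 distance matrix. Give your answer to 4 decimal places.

d(A,B) = 0.8865, d(A,C) = 0.5716, d(B,C) = 0.7662

A–B: 13/25 sites differ → p = 0.52, d = −0.75 ln(1 − 0.693333) = 0.886495 ≈ 0.8865.
A–C: 10/25 sites differ → p = 0.4, d = −0.75 ln(1 − 0.533333) = 0.571605 ≈ 0.5716.
B–C: 12/25 sites differ → p = 0.48, d = −0.75 ln(1 − 0.64) = 0.766238 ≈ 0.7662.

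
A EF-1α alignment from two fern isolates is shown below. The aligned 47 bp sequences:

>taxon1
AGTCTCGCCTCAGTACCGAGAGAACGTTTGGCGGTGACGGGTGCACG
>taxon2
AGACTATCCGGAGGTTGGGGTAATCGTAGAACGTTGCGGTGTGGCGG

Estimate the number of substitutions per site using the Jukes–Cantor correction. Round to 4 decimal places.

The sequences differ at 24 of 47 sites, so p = 24/47 ≈ 0.510638.
d = −(3/4) ln(1 − 4p/3) = −0.75 ln(1 − 0.680851) = −0.75 ln(0.319149)
  = −0.75 × (-1.142097) = 0.856573 substitutions/site.

0.8566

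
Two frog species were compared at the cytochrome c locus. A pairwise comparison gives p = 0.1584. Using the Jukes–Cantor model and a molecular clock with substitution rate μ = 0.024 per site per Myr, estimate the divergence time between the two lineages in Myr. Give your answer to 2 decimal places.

d = −(3/4) ln(1 − 4p/3) = −0.75 ln(1 − 0.2112) = −0.75 ln(0.7888)
  = −0.75 × (-0.237242) = 0.177932 substitutions/site.
Under a molecular clock d = 2μt, so t = d/(2μ) = 0.177932 / (2 × 0.024) = 3.71 Myr.

3.71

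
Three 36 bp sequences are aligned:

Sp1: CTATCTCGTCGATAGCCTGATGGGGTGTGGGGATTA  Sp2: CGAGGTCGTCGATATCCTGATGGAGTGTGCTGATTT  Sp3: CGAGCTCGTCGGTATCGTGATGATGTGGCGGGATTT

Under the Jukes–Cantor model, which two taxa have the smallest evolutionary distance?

Sp1 and Sp2

Sp1–Sp2: 8/36 differ, p = 0.222, d = 0.264.
Sp1–Sp3: 10/36 differ, p = 0.278, d = 0.347.
Sp2–Sp3: 9/36 differ, p = 0.250, d = 0.304.
The smallest distance is between Sp1 and Sp2.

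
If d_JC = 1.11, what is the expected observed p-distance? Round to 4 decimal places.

0.5793

p = (3/4)(1 − e^(−4d/3)) = 0.75 × (1 − e^(-1.48)) = 0.75 × (1 − 0.227638) = 0.579272.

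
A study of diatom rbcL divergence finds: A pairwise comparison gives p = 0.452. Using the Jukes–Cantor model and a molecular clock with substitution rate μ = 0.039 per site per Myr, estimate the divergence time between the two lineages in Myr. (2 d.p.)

d = −(3/4) ln(1 − 4p/3) = −0.75 ln(1 − 0.602667) = −0.75 ln(0.397333)
  = −0.75 × (-0.922981) = 0.692236 substitutions/site.
Under a molecular clock d = 2μt, so t = d/(2μ) = 0.692236 / (2 × 0.039) = 8.87 Myr.

8.87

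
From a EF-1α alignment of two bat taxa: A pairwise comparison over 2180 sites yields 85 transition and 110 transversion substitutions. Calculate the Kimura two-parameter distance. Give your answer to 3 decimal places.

P = 85/2180 ≈ 0.038991 and Q = 110/2180 ≈ 0.050459.
Under the Kimura two-parameter model, d = −½ ln(1 − 2P − Q) − ¼ ln(1 − 2Q).
1 − 2P − Q = 0.871559, giving −½ ln(0.871559) = 0.068736.
1 − 2Q = 0.899082, giving −¼ ln(0.899082) = 0.026595.
d = 0.068736 + 0.026595 = 0.095331.

0.095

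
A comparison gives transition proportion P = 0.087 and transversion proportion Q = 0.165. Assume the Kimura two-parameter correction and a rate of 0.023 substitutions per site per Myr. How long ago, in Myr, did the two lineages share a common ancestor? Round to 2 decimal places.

6.68

Under the Kimura two-parameter model, d = −½ ln(1 − 2P − Q) − ¼ ln(1 − 2Q).
1 − 2P − Q = 0.661, giving −½ ln(0.661) = 0.207001.
1 − 2Q = 0.67, giving −¼ ln(0.67) = 0.100119.
d = 0.207001 + 0.100119 = 0.307120.
Under a molecular clock d = 2μt, so t = d/(2μ) = 0.307120 / (2 × 0.023) = 6.68 Myr.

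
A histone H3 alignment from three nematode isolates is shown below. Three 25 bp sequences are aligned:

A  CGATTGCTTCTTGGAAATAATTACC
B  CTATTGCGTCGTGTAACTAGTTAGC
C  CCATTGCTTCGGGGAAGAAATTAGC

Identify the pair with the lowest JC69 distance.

A–B: 7/25 differ, p = 0.280, d = 0.351.
A–C: 6/25 differ, p = 0.240, d = 0.289.
B–C: 7/25 differ, p = 0.280, d = 0.351.
The smallest distance is between A and C.

A and C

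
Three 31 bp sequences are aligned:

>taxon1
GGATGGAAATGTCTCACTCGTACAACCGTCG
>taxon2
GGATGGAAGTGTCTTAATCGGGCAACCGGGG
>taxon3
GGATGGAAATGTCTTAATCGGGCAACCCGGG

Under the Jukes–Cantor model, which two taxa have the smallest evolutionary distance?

taxon2 and taxon3

taxon1–taxon2: 7/31 differ, p = 0.226, d = 0.269.
taxon1–taxon3: 7/31 differ, p = 0.226, d = 0.269.
taxon2–taxon3: 2/31 differ, p = 0.065, d = 0.067.
The smallest distance is between taxon2 and taxon3.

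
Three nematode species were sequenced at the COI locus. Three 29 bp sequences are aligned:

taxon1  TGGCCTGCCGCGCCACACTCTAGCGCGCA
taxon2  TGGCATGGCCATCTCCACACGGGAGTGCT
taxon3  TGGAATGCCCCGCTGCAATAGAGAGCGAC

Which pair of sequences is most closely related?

taxon1–taxon2: 13/29 differ, p = 0.448, d = 0.683.
taxon1–taxon3: 11/29 differ, p = 0.379, d = 0.529.
taxon2–taxon3: 12/29 differ, p = 0.414, d = 0.602.
The smallest distance is between taxon1 and taxon3.

taxon1 and taxon3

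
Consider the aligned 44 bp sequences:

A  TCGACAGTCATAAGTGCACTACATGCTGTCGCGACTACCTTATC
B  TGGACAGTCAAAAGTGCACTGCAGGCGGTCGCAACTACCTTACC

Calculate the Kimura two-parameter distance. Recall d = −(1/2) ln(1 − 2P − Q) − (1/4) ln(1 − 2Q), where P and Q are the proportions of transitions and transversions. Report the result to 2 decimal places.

0.18

Of 44 sites, 3 differences are transitions and 4 are transversions, so P = 3/44 ≈ 0.068182 and Q = 4/44 ≈ 0.090909.
Under the Kimura two-parameter model, d = −½ ln(1 − 2P − Q) − ¼ ln(1 − 2Q).
1 − 2P − Q = 0.772727, giving −½ ln(0.772727) = 0.128915.
1 − 2Q = 0.818182, giving −¼ ln(0.818182) = 0.050168.
d = 0.128915 + 0.050168 = 0.179083.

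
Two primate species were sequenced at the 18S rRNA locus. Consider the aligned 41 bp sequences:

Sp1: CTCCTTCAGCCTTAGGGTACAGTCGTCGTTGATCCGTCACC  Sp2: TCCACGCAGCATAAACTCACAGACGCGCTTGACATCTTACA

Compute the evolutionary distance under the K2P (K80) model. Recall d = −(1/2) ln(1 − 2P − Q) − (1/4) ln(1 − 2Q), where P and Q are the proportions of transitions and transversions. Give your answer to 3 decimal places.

Of 41 sites, 9 differences are transitions and 12 are transversions, so P = 9/41 ≈ 0.219512 and Q = 12/41 ≈ 0.292683.
Under the Kimura two-parameter model, d = −½ ln(1 − 2P − Q) − ¼ ln(1 − 2Q).
1 − 2P − Q = 0.268293, giving −½ ln(0.268293) = 0.657838.
1 − 2Q = 0.414634, giving −¼ ln(0.414634) = 0.220090.
d = 0.657838 + 0.220090 = 0.877928.

0.878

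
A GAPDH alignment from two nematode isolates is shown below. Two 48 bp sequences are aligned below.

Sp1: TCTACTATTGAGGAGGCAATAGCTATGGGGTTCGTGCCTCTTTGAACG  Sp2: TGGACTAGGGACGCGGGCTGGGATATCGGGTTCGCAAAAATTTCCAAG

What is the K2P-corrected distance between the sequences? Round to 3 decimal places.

Of 48 sites, 3 differences are transitions and 19 are transversions, so P = 3/48 = 0.0625 and Q = 19/48 ≈ 0.395833.
Under the Kimura two-parameter model, d = −½ ln(1 − 2P − Q) − ¼ ln(1 − 2Q).
1 − 2P − Q = 0.479167, giving −½ ln(0.479167) = 0.367853.
1 − 2Q = 0.208334, giving −¼ ln(0.208334) = 0.392153.
d = 0.367853 + 0.392153 = 0.760006.

0.760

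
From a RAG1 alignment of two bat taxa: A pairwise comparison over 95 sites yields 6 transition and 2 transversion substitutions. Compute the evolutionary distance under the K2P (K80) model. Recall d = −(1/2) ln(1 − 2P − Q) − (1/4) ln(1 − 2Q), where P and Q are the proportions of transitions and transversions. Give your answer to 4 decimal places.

P = 6/95 ≈ 0.063158 and Q = 2/95 ≈ 0.021053.
Under the Kimura two-parameter model, d = −½ ln(1 − 2P − Q) − ¼ ln(1 − 2Q).
1 − 2P − Q = 0.852631, giving −½ ln(0.852631) = 0.079714.
1 − 2Q = 0.957894, giving −¼ ln(0.957894) = 0.010755.
d = 0.079714 + 0.010755 = 0.090469.

0.0905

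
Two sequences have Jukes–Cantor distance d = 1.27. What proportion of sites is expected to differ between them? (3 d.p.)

0.612

p = (3/4)(1 − e^(−4d/3)) = 0.75 × (1 − e^(-1.693333)) = 0.75 × (1 − 0.183906) = 0.612071.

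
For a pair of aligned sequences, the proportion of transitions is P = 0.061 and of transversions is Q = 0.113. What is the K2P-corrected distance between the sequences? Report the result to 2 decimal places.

0.20

Under the Kimura two-parameter model, d = −½ ln(1 − 2P − Q) − ¼ ln(1 − 2Q).
1 − 2P − Q = 0.765, giving −½ ln(0.765) = 0.133940.
1 − 2Q = 0.774, giving −¼ ln(0.774) = 0.064046.
d = 0.133940 + 0.064046 = 0.197986.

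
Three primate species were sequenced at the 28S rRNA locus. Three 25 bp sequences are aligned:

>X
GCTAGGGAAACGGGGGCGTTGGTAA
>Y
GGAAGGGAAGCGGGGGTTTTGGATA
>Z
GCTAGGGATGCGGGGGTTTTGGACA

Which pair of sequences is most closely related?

Y and Z

X–Y: 7/25 differ, p = 0.280, d = 0.351.
X–Z: 6/25 differ, p = 0.240, d = 0.289.
Y–Z: 4/25 differ, p = 0.160, d = 0.180.
The smallest distance is between Y and Z.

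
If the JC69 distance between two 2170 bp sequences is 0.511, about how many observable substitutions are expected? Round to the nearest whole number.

Invert JC69: p = (3/4)(1 − e^(−4d/3)) = 0.75 × (1 − e^(-0.681333)) = 0.75 × (1 − 0.505942) = 0.370544.
Expected differing sites = pL ≈ 0.370544 × 2170 = 804.08048 ≈ 804.

804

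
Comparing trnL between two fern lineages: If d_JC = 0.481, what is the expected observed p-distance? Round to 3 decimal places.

p = (3/4)(1 − e^(−4d/3)) = 0.75 × (1 − e^(-0.641333)) = 0.75 × (1 − 0.526590) = 0.355058.

0.355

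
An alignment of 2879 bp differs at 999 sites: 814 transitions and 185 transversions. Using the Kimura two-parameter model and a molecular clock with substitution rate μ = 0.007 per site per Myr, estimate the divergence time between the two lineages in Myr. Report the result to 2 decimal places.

P = 814/2879 ≈ 0.282737 and Q = 185/2879 ≈ 0.064258.
Under the Kimura two-parameter model, d = −½ ln(1 − 2P − Q) − ¼ ln(1 − 2Q).
1 − 2P − Q = 0.370268, giving −½ ln(0.370268) = 0.496764.
1 − 2Q = 0.871484, giving −¼ ln(0.871484) = 0.034389.
d = 0.496764 + 0.034389 = 0.531153.
Under a molecular clock d = 2μt, so t = d/(2μ) = 0.531153 / (2 × 0.007) = 37.94 Myr.

37.94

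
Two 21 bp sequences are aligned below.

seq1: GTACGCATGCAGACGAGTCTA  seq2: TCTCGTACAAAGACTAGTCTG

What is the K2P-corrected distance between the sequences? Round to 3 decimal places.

0.669

Of 21 sites, 5 differences are transitions and 4 are transversions, so P = 5/21 ≈ 0.238095 and Q = 4/21 ≈ 0.190476.
Under the Kimura two-parameter model, d = −½ ln(1 − 2P − Q) − ¼ ln(1 − 2Q).
1 − 2P − Q = 0.333334, giving −½ ln(0.333334) = 0.549305.
1 − 2Q = 0.619048, giving −¼ ln(0.619048) = 0.119893.
d = 0.549305 + 0.119893 = 0.669198.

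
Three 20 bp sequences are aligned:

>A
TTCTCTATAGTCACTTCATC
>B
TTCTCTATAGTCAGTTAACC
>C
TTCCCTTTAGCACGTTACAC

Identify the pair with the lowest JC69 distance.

A and B

A–B: 3/20 differ, p = 0.150, d = 0.167.
A–C: 9/20 differ, p = 0.450, d = 0.687.
B–C: 7/20 differ, p = 0.350, d = 0.471.
The smallest distance is between A and B.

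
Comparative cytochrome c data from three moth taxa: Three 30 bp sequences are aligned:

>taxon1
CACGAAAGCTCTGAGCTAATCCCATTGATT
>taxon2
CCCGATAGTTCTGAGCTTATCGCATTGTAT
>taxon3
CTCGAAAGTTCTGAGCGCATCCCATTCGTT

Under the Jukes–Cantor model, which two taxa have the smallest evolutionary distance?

taxon1 and taxon3

taxon1–taxon2: 7/30 differ, p = 0.233, d = 0.280.
taxon1–taxon3: 6/30 differ, p = 0.200, d = 0.233.
taxon2–taxon3: 8/30 differ, p = 0.267, d = 0.330.
The smallest distance is between taxon1 and taxon3.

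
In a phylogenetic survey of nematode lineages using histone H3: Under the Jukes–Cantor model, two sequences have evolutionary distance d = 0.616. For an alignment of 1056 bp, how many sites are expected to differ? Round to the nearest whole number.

Invert JC69: p = (3/4)(1 − e^(−4d/3)) = 0.75 × (1 − e^(-0.821333)) = 0.75 × (1 − 0.439845) = 0.420116.
Expected differing sites = pL ≈ 0.420116 × 1056 = 443.642496 ≈ 444.

444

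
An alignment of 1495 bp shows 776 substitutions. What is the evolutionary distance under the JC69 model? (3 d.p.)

p = 776/1495 ≈ 0.519064.
d = −(3/4) ln(1 − 4p/3) = −0.75 ln(1 − 0.692085) = −0.75 ln(0.307915)
  = −0.75 × (-1.177932) = 0.883449 substitutions/site.

0.883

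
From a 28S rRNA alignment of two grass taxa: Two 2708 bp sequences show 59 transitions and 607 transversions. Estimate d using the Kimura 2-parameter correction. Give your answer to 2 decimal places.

P = 59/2708 ≈ 0.021787 and Q = 607/2708 ≈ 0.224151.
Under the Kimura two-parameter model, d = −½ ln(1 − 2P − Q) − ¼ ln(1 − 2Q).
1 − 2P − Q = 0.732275, giving −½ ln(0.732275) = 0.155800.
1 − 2Q = 0.551698, giving −¼ ln(0.551698) = 0.148689.
d = 0.155800 + 0.148689 = 0.304489.

0.30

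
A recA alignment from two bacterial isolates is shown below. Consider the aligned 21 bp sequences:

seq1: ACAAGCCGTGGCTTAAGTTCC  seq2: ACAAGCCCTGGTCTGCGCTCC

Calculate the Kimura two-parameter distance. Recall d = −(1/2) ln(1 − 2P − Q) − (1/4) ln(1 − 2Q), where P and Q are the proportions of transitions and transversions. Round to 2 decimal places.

Of 21 sites, 4 differences are transitions and 2 are transversions, so P = 4/21 ≈ 0.190476 and Q = 2/21 ≈ 0.095238.
Under the Kimura two-parameter model, d = −½ ln(1 − 2P − Q) − ¼ ln(1 − 2Q).
1 − 2P − Q = 0.52381, giving −½ ln(0.52381) = 0.323313.
1 − 2Q = 0.809524, giving −¼ ln(0.809524) = 0.052827.
d = 0.323313 + 0.052827 = 0.376140.

0.38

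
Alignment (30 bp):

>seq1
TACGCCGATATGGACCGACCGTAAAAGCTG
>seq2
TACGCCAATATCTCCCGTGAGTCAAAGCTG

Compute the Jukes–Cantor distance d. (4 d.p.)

The sequences differ at 8 of 30 sites (7, 12, 13, 14, 18, 19, 20, 23), so p = 8/30 ≈ 0.266667.
d = −(3/4) ln(1 − 4p/3) = −0.75 ln(1 − 0.355556) = −0.75 ln(0.644444)
  = −0.75 × (-0.439367) = 0.329525 substitutions/site.

0.3295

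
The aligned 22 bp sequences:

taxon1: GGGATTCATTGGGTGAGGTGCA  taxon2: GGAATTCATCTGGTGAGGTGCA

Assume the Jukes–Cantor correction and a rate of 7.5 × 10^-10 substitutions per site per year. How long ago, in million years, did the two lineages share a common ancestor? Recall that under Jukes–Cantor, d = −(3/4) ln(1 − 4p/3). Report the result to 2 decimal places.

100.34

The sequences differ at 3 of 22 sites (3, 10, 11), so p = 3/22 ≈ 0.136364.
d = −(3/4) ln(1 − 4p/3) = −0.75 ln(1 − 0.181819) = −0.75 ln(0.818181)
  = −0.75 × (-0.200672) = 0.150504 substitutions/site.
Under a molecular clock d = 2μt, so t = d/(2μ) = 0.150504 / (2 × 7.5 × 10^-10) = 100.34 million years.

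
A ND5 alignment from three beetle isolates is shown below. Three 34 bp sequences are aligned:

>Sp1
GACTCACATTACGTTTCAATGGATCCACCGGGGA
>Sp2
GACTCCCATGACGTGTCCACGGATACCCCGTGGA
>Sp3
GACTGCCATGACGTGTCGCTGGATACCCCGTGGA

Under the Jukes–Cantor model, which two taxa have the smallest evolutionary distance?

Sp2 and Sp3

Sp1–Sp2: 8/34 differ, p = 0.235, d = 0.282.
Sp1–Sp3: 9/34 differ, p = 0.265, d = 0.326.
Sp2–Sp3: 4/34 differ, p = 0.118, d = 0.128.
The smallest distance is between Sp2 and Sp3.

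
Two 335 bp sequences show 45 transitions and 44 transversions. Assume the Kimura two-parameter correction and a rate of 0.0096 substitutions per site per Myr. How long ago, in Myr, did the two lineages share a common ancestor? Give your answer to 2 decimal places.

P = 45/335 ≈ 0.134328 and Q = 44/335 ≈ 0.131343.
Under the Kimura two-parameter model, d = −½ ln(1 − 2P − Q) − ¼ ln(1 − 2Q).
1 − 2P − Q = 0.600001, giving −½ ln(0.600001) = 0.255412.
1 − 2Q = 0.737314, giving −¼ ln(0.737314) = 0.076185.
d = 0.255412 + 0.076185 = 0.331597.
Under a molecular clock d = 2μt, so t = d/(2μ) = 0.331597 / (2 × 0.0096) = 17.27 Myr.

17.27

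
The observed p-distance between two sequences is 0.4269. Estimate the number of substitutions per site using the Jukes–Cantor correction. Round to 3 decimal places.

0.632

d = −(3/4) ln(1 − 4p/3) = −0.75 ln(1 − 0.5692) = −0.75 ln(0.4308)
  = −0.75 × (-0.842111) = 0.631583 substitutions/site.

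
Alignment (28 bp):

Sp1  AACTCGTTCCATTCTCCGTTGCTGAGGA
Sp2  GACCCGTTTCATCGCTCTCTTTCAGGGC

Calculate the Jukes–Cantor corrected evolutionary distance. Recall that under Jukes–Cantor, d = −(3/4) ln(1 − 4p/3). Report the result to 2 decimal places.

0.94

The sequences differ at 15 of 28 sites, so p = 15/28 ≈ 0.535714.
d = −(3/4) ln(1 − 4p/3) = −0.75 ln(1 − 0.714285) = −0.75 ln(0.285715)
  = −0.75 × (-1.252760) = 0.939570 substitutions/site.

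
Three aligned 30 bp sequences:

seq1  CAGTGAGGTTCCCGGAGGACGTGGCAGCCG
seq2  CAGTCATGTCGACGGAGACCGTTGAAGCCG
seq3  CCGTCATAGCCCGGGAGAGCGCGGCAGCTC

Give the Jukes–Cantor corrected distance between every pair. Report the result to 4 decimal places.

seq1–seq2: 9/30 sites differ → p = 0.3, d = −0.75 ln(1 − 0.4) = 0.383119 ≈ 0.3831.
seq1–seq3: 12/30 sites differ → p = 0.4, d = −0.75 ln(1 − 0.533333) = 0.571605 ≈ 0.5716.
seq2–seq3: 12/30 sites differ → p = 0.4, d = −0.75 ln(1 − 0.533333) = 0.571605 ≈ 0.5716.

d(seq1,seq2) = 0.3831, d(seq1,seq3) = 0.5716, d(seq2,seq3) = 0.5716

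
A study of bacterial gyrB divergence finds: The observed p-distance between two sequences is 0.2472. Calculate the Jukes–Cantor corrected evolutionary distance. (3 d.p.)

0.300

d = −(3/4) ln(1 − 4p/3) = −0.75 ln(1 − 0.3296) = −0.75 ln(0.6704)
  = −0.75 × (-0.399881) = 0.299911 substitutions/site.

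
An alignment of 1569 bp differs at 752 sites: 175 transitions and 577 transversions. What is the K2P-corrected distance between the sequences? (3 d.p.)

0.779

P = 175/1569 ≈ 0.111536 and Q = 577/1569 ≈ 0.36775.
Under the Kimura two-parameter model, d = −½ ln(1 − 2P − Q) − ¼ ln(1 − 2Q).
1 − 2P − Q = 0.409178, giving −½ ln(0.409178) = 0.446803.
1 − 2Q = 0.2645, giving −¼ ln(0.2645) = 0.332479.
d = 0.446803 + 0.332479 = 0.779282.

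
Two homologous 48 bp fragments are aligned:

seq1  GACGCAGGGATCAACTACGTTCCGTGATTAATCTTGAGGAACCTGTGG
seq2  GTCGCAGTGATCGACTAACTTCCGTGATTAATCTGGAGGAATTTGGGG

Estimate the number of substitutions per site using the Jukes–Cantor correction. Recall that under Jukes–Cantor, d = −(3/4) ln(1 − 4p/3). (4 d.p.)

0.2158

The sequences differ at 9 of 48 sites (2, 8, 13, 18, 19, 35, 42, 43, 46), so p = 9/48 = 0.1875.
d = −(3/4) ln(1 − 4p/3) = −0.75 ln(1 − 0.25) = −0.75 ln(0.75)
  = −0.75 × (-0.287682) = 0.215762 substitutions/site.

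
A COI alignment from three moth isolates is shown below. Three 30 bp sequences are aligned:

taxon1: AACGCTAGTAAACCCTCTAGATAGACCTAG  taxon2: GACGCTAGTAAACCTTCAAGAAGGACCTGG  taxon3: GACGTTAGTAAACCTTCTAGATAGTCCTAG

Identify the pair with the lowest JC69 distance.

taxon1–taxon2: 6/30 differ, p = 0.200, d = 0.233.
taxon1–taxon3: 4/30 differ, p = 0.133, d = 0.147.
taxon2–taxon3: 6/30 differ, p = 0.200, d = 0.233.
The smallest distance is between taxon1 and taxon3.

taxon1 and taxon3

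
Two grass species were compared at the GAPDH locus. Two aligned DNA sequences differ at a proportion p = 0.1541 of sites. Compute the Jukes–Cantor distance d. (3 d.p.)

0.173

d = −(3/4) ln(1 − 4p/3) = −0.75 ln(1 − 0.205467) = −0.75 ln(0.794533)
  = −0.75 × (-0.230001) = 0.172501 substitutions/site.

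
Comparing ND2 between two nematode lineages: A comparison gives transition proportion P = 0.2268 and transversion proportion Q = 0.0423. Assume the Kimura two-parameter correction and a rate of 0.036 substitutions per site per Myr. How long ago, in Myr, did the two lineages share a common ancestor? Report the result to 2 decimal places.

5.06

Under the Kimura two-parameter model, d = −½ ln(1 − 2P − Q) − ¼ ln(1 − 2Q).
1 − 2P − Q = 0.5041, giving −½ ln(0.5041) = 0.342490.
1 − 2Q = 0.9154, giving −¼ ln(0.9154) = 0.022099.
d = 0.342490 + 0.022099 = 0.364589.
Under a molecular clock d = 2μt, so t = d/(2μ) = 0.364589 / (2 × 0.036) = 5.06 Myr.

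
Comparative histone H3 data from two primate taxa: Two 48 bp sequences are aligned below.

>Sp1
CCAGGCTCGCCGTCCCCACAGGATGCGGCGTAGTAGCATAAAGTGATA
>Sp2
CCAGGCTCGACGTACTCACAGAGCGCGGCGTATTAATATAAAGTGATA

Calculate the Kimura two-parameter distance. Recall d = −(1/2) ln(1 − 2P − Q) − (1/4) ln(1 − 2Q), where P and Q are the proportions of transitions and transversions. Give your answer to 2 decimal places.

Of 48 sites, 6 differences are transitions and 3 are transversions, so P = 6/48 = 0.125 and Q = 3/48 = 0.0625.
Under the Kimura two-parameter model, d = −½ ln(1 − 2P − Q) − ¼ ln(1 − 2Q).
1 − 2P − Q = 0.6875, giving −½ ln(0.6875) = 0.187347.
1 − 2Q = 0.875, giving −¼ ln(0.875) = 0.033383.
d = 0.187347 + 0.033383 = 0.220730.

0.22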